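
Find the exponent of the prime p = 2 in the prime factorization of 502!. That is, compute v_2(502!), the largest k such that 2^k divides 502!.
v_2(502!) = 495

Legendre's formula: v_p(n!) = Σ_{k ≥ 1} ⌊n / p^k⌋. For p = 2, n = 502, the terms are:
  ⌊502/2^1⌋ = ⌊502/2⌋ = 251
  ⌊502/2^2⌋ = ⌊502/4⌋ = 125
  ⌊502/2^3⌋ = ⌊502/8⌋ = 62
  ⌊502/2^4⌋ = ⌊502/16⌋ = 31
  ⌊502/2^5⌋ = ⌊502/32⌋ = 15
  ⌊502/2^6⌋ = ⌊502/64⌋ = 7
  ⌊502/2^7⌋ = ⌊502/128⌋ = 3
  ⌊502/2^8⌋ = ⌊502/256⌋ = 1
(the next term ⌊502/2^9⌋ = 0, terminating the sum). Summing: v_2(502!) = 251 + 125 + 62 + 31 + 15 + 7 + 3 + 1 = 495.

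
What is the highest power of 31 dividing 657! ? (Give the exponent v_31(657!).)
v_31(657!) = 21

Legendre's formula: v_p(n!) = Σ_{k ≥ 1} ⌊n / p^k⌋. For p = 31, n = 657, the terms are:
  ⌊657/31^1⌋ = ⌊657/31⌋ = 21
(the next term ⌊657/31^2⌋ = 0, terminating the sum). Summing: v_31(657!) = 21 = 21.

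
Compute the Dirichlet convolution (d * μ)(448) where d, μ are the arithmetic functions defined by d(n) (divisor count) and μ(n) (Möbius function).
(d * μ)(448) = 1

Divisors of 448: [1, 2, 4, 7, 8, 14, 16, 28, 32, 56, 64, 112, 224, 448]. For each d | 448:
  d = 1: d(1) · μ(448/1) = 1 · 0 = 0
  d = 2: d(2) · μ(448/2) = 2 · 0 = 0
  d = 4: d(4) · μ(448/4) = 3 · 0 = 0
  d = 7: d(7) · μ(448/7) = 2 · 0 = 0
  d = 8: d(8) · μ(448/8) = 4 · 0 = 0
  d = 14: d(14) · μ(448/14) = 4 · 0 = 0
  d = 16: d(16) · μ(448/16) = 5 · 0 = 0
  d = 28: d(28) · μ(448/28) = 6 · 0 = 0
  d = 32: d(32) · μ(448/32) = 6 · 1 = 6
  d = 56: d(56) · μ(448/56) = 8 · 0 = 0
  d = 64: d(64) · μ(448/64) = 7 · -1 = -7
  d = 112: d(112) · μ(448/112) = 10 · 0 = 0
  d = 224: d(224) · μ(448/224) = 12 · -1 = -12
  d = 448: d(448) · μ(448/448) = 14 · 1 = 14
Summing: (d * μ)(448) = 0 + 0 + 0 + 0 + 0 + 0 + 0 + 0 + 6 + 0 + -7 + 0 + -12 + 14 = 1.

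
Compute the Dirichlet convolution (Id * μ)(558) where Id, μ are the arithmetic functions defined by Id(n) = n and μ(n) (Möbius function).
(Id * μ)(558) = 180

Divisors of 558: [1, 2, 3, 6, 9, 18, 31, 62, 93, 186, 279, 558]. For each d | 558:
  d = 1: Id(1) · μ(558/1) = 1 · 0 = 0
  d = 2: Id(2) · μ(558/2) = 2 · 0 = 0
  d = 3: Id(3) · μ(558/3) = 3 · -1 = -3
  d = 6: Id(6) · μ(558/6) = 6 · 1 = 6
  d = 9: Id(9) · μ(558/9) = 9 · 1 = 9
  d = 18: Id(18) · μ(558/18) = 18 · -1 = -18
  d = 31: Id(31) · μ(558/31) = 31 · 0 = 0
  d = 62: Id(62) · μ(558/62) = 62 · 0 = 0
  d = 93: Id(93) · μ(558/93) = 93 · 1 = 93
  d = 186: Id(186) · μ(558/186) = 186 · -1 = -186
  d = 279: Id(279) · μ(558/279) = 279 · -1 = -279
  d = 558: Id(558) · μ(558/558) = 558 · 1 = 558
Summing: (Id * μ)(558) = 0 + 0 + -3 + 6 + 9 + -18 + 0 + 0 + 93 + -186 + -279 + 558 = 180.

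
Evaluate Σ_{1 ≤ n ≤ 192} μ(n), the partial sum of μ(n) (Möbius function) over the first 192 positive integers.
Σ_{n ≤ 192} μ(n) = -5

Compute μ(n) for each 1 ≤ n ≤ 192: μ(1) = 1, μ(2) = -1, μ(3) = -1, μ(4) = 0, μ(5) = -1, μ(6) = 1, μ(7) = -1, μ(8) = 0, μ(9) = 0, μ(10) = 1, μ(11) = -1, μ(12) = 0, μ(13) = -1, μ(14) = 1, μ(15) = 1, μ(16) = 0, μ(17) = -1, μ(18) = 0, μ(19) = -1, μ(20) = 0, μ(21) = 1, μ(22) = 1, μ(23) = -1, μ(24) = 0, μ(25) = 0, μ(26) = 1, μ(27) = 0, μ(28) = 0, μ(29) = -1, μ(30) = -1, μ(31) = -1, μ(32) = 0, μ(33) = 1, μ(34) = 1, μ(35) = 1, μ(36) = 0, μ(37) = -1, μ(38) = 1, μ(39) = 1, μ(40) = 0, μ(41) = -1, μ(42) = -1, μ(43) = -1, μ(44) = 0, μ(45) = 0, μ(46) = 1, μ(47) = -1, μ(48) = 0, μ(49) = 0, μ(50) = 0, μ(51) = 1, μ(52) = 0, μ(53) = -1, μ(54) = 0, μ(55) = 1, μ(56) = 0, μ(57) = 1, μ(58) = 1, μ(59) = -1, μ(60) = 0, μ(61) = -1, μ(62) = 1, μ(63) = 0, μ(64) = 0, μ(65) = 1, μ(66) = -1, μ(67) = -1, μ(68) = 0, μ(69) = 1, μ(70) = -1, μ(71) = -1, μ(72) = 0, μ(73) = -1, μ(74) = 1, μ(75) = 0, μ(76) = 0, μ(77) = 1, μ(78) = -1, μ(79) = -1, μ(80) = 0, μ(81) = 0, μ(82) = 1, μ(83) = -1, μ(84) = 0, μ(85) = 1, μ(86) = 1, μ(87) = 1, μ(88) = 0, μ(89) = -1, μ(90) = 0, μ(91) = 1, μ(92) = 0, μ(93) = 1, μ(94) = 1, μ(95) = 1, μ(96) = 0, μ(97) = -1, μ(98) = 0, μ(99) = 0, μ(100) = 0, μ(101) = -1, μ(102) = -1, μ(103) = -1, μ(104) = 0, μ(105) = -1, μ(106) = 1, μ(107) = -1, μ(108) = 0, μ(109) = -1, μ(110) = -1, μ(111) = 1, μ(112) = 0, μ(113) = -1, μ(114) = -1, μ(115) = 1, μ(116) = 0, μ(117) = 0, μ(118) = 1, μ(119) = 1, μ(120) = 0, μ(121) = 0, μ(122) = 1, μ(123) = 1, μ(124) = 0, μ(125) = 0, μ(126) = 0, μ(127) = -1, μ(128) = 0, μ(129) = 1, μ(130) = -1, μ(131) = -1, μ(132) = 0, μ(133) = 1, μ(134) = 1, μ(135) = 0, μ(136) = 0, μ(137) = -1, μ(138) = -1, μ(139) = -1, μ(140) = 0, μ(141) = 1, μ(142) = 1, μ(143) = 1, μ(144) = 0, μ(145) = 1, μ(146) = 1, μ(147) = 0, μ(148) = 0, μ(149) = -1, μ(150) = 0, μ(151) = -1, μ(152) = 0, μ(153) = 0, μ(154) = -1, μ(155) = 1, μ(156) = 0, μ(157) = -1, μ(158) = 1, μ(159) = 1, μ(160) = 0, μ(161) = 1, μ(162) = 0, μ(163) = -1, μ(164) = 0, μ(165) = -1, μ(166) = 1, μ(167) = -1, μ(168) = 0, μ(169) = 0, μ(170) = -1, μ(171) = 0, μ(172) = 0, μ(173) = -1, μ(174) = -1, μ(175) = 0, μ(176) = 0, μ(177) = 1, μ(178) = 1, μ(179) = -1, μ(180) = 0, μ(181) = -1, μ(182) = -1, μ(183) = 1, μ(184) = 0, μ(185) = 1, μ(186) = -1, μ(187) = 1, μ(188) = 0, μ(189) = 0, μ(190) = -1, μ(191) = -1, μ(192) = 0. Summing all 192 values: -5. (Mertens function M(x) = Σ_{n ≤ x} μ(n); on average M(x) should be small (PNT ⟺ M(x) = o(x)).)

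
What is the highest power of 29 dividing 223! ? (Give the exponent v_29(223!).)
v_29(223!) = 7

Legendre's formula: v_p(n!) = Σ_{k ≥ 1} ⌊n / p^k⌋. For p = 29, n = 223, the terms are:
  ⌊223/29^1⌋ = ⌊223/29⌋ = 7
(the next term ⌊223/29^2⌋ = 0, terminating the sum). Summing: v_29(223!) = 7 = 7.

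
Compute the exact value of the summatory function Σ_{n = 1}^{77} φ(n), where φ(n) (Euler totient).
Σ_{n ≤ 77} φ(n) = 1832

Compute φ(n) for each 1 ≤ n ≤ 77: φ(1) = 1, φ(2) = 1, φ(3) = 2, φ(4) = 2, φ(5) = 4, φ(6) = 2, φ(7) = 6, φ(8) = 4, φ(9) = 6, φ(10) = 4, φ(11) = 10, φ(12) = 4, φ(13) = 12, φ(14) = 6, φ(15) = 8, φ(16) = 8, φ(17) = 16, φ(18) = 6, φ(19) = 18, φ(20) = 8, φ(21) = 12, φ(22) = 10, φ(23) = 22, φ(24) = 8, φ(25) = 20, φ(26) = 12, φ(27) = 18, φ(28) = 12, φ(29) = 28, φ(30) = 8, φ(31) = 30, φ(32) = 16, φ(33) = 20, φ(34) = 16, φ(35) = 24, φ(36) = 12, φ(37) = 36, φ(38) = 18, φ(39) = 24, φ(40) = 16, φ(41) = 40, φ(42) = 12, φ(43) = 42, φ(44) = 20, φ(45) = 24, φ(46) = 22, φ(47) = 46, φ(48) = 16, φ(49) = 42, φ(50) = 20, φ(51) = 32, φ(52) = 24, φ(53) = 52, φ(54) = 18, φ(55) = 40, φ(56) = 24, φ(57) = 36, φ(58) = 28, φ(59) = 58, φ(60) = 16, φ(61) = 60, φ(62) = 30, φ(63) = 36, φ(64) = 32, φ(65) = 48, φ(66) = 20, φ(67) = 66, φ(68) = 32, φ(69) = 44, φ(70) = 24, φ(71) = 70, φ(72) = 24, φ(73) = 72, φ(74) = 36, φ(75) = 40, φ(76) = 36, φ(77) = 60. Summing all 77 values: 1832. (Average order: Σ_{n ≤ x} φ(n) ~ (3/π²) x². For x = 77, (3/π²)·77² ≈ 1802.20.)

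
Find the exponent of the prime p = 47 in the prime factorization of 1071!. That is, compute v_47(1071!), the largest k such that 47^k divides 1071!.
v_47(1071!) = 22

Legendre's formula: v_p(n!) = Σ_{k ≥ 1} ⌊n / p^k⌋. For p = 47, n = 1071, the terms are:
  ⌊1071/47^1⌋ = ⌊1071/47⌋ = 22
(the next term ⌊1071/47^2⌋ = 0, terminating the sum). Summing: v_47(1071!) = 22 = 22.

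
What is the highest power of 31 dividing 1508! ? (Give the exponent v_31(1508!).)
v_31(1508!) = 49

Legendre's formula: v_p(n!) = Σ_{k ≥ 1} ⌊n / p^k⌋. For p = 31, n = 1508, the terms are:
  ⌊1508/31^1⌋ = ⌊1508/31⌋ = 48
  ⌊1508/31^2⌋ = ⌊1508/961⌋ = 1
(the next term ⌊1508/31^3⌋ = 0, terminating the sum). Summing: v_31(1508!) = 48 + 1 = 49.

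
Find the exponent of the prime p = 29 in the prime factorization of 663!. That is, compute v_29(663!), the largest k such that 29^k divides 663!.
v_29(663!) = 22

Legendre's formula: v_p(n!) = Σ_{k ≥ 1} ⌊n / p^k⌋. For p = 29, n = 663, the terms are:
  ⌊663/29^1⌋ = ⌊663/29⌋ = 22
(the next term ⌊663/29^2⌋ = 0, terminating the sum). Summing: v_29(663!) = 22 = 22.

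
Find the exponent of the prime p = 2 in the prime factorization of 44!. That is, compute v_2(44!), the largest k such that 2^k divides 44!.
v_2(44!) = 41

Legendre's formula: v_p(n!) = Σ_{k ≥ 1} ⌊n / p^k⌋. For p = 2, n = 44, the terms are:
  ⌊44/2^1⌋ = ⌊44/2⌋ = 22
  ⌊44/2^2⌋ = ⌊44/4⌋ = 11
  ⌊44/2^3⌋ = ⌊44/8⌋ = 5
  ⌊44/2^4⌋ = ⌊44/16⌋ = 2
  ⌊44/2^5⌋ = ⌊44/32⌋ = 1
(the next term ⌊44/2^6⌋ = 0, terminating the sum). Summing: v_2(44!) = 22 + 11 + 5 + 2 + 1 = 41.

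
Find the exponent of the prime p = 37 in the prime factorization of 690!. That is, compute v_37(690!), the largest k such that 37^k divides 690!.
v_37(690!) = 18

Legendre's formula: v_p(n!) = Σ_{k ≥ 1} ⌊n / p^k⌋. For p = 37, n = 690, the terms are:
  ⌊690/37^1⌋ = ⌊690/37⌋ = 18
(the next term ⌊690/37^2⌋ = 0, terminating the sum). Summing: v_37(690!) = 18 = 18.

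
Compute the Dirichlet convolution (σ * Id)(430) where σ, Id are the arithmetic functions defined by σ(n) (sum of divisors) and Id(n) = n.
(σ * Id)(430) = 4785

Divisors of 430: [1, 2, 5, 10, 43, 86, 215, 430]. For each d | 430:
  d = 1: σ(1) · Id(430/1) = 1 · 430 = 430
  d = 2: σ(2) · Id(430/2) = 3 · 215 = 645
  d = 5: σ(5) · Id(430/5) = 6 · 86 = 516
  d = 10: σ(10) · Id(430/10) = 18 · 43 = 774
  d = 43: σ(43) · Id(430/43) = 44 · 10 = 440
  d = 86: σ(86) · Id(430/86) = 132 · 5 = 660
  d = 215: σ(215) · Id(430/215) = 264 · 2 = 528
  d = 430: σ(430) · Id(430/430) = 792 · 1 = 792
Summing: (σ * Id)(430) = 430 + 645 + 516 + 774 + 440 + 660 + 528 + 792 = 4785.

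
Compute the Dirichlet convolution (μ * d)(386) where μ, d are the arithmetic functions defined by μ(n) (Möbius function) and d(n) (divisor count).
(μ * d)(386) = 1

Divisors of 386: [1, 2, 193, 386]. For each d | 386:
  d = 1: μ(1) · d(386/1) = 1 · 4 = 4
  d = 2: μ(2) · d(386/2) = -1 · 2 = -2
  d = 193: μ(193) · d(386/193) = -1 · 2 = -2
  d = 386: μ(386) · d(386/386) = 1 · 1 = 1
Summing: (μ * d)(386) = 4 + -2 + -2 + 1 = 1.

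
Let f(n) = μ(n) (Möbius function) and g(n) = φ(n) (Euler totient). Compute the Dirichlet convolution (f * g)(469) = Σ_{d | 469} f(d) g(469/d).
(μ * φ)(469) = 325

Divisors of 469: [1, 7, 67, 469]. For each d | 469:
  d = 1: μ(1) · φ(469/1) = 1 · 396 = 396
  d = 7: μ(7) · φ(469/7) = -1 · 66 = -66
  d = 67: μ(67) · φ(469/67) = -1 · 6 = -6
  d = 469: μ(469) · φ(469/469) = 1 · 1 = 1
Summing: (μ * φ)(469) = 396 + -66 + -6 + 1 = 325.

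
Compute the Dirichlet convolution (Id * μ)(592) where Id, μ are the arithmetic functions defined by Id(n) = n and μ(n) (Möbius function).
(Id * μ)(592) = 288

Divisors of 592: [1, 2, 4, 8, 16, 37, 74, 148, 296, 592]. For each d | 592:
  d = 1: Id(1) · μ(592/1) = 1 · 0 = 0
  d = 2: Id(2) · μ(592/2) = 2 · 0 = 0
  d = 4: Id(4) · μ(592/4) = 4 · 0 = 0
  d = 8: Id(8) · μ(592/8) = 8 · 1 = 8
  d = 16: Id(16) · μ(592/16) = 16 · -1 = -16
  d = 37: Id(37) · μ(592/37) = 37 · 0 = 0
  d = 74: Id(74) · μ(592/74) = 74 · 0 = 0
  d = 148: Id(148) · μ(592/148) = 148 · 0 = 0
  d = 296: Id(296) · μ(592/296) = 296 · -1 = -296
  d = 592: Id(592) · μ(592/592) = 592 · 1 = 592
Summing: (Id * μ)(592) = 0 + 0 + 0 + 8 + -16 + 0 + 0 + 0 + -296 + 592 = 288.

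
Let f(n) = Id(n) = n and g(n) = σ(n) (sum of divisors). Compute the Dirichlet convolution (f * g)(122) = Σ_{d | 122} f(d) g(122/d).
(Id * σ)(122) = 615

Divisors of 122: [1, 2, 61, 122]. For each d | 122:
  d = 1: Id(1) · σ(122/1) = 1 · 186 = 186
  d = 2: Id(2) · σ(122/2) = 2 · 62 = 124
  d = 61: Id(61) · σ(122/61) = 61 · 3 = 183
  d = 122: Id(122) · σ(122/122) = 122 · 1 = 122
Summing: (Id * σ)(122) = 186 + 124 + 183 + 122 = 615.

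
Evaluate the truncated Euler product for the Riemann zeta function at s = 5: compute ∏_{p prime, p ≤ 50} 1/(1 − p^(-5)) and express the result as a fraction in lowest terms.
∏ = 505807800965451248053830657783332590848273750176189703324931155978491/487794643941809531294334436783738741459341109492573787399981389578240

The primes p ≤ 50 are [2, 3, 5, 7, 11, 13, 17, 19, 23, 29, 31, 37, 41, 43, 47]. For each prime, (1 − 1/p^5)^(-1) = p^5 / (p^5 − 1). The product is (1 − 1/2^5)^(-1), (1 − 1/3^5)^(-1), (1 − 1/5^5)^(-1), (1 − 1/7^5)^(-1), (1 − 1/11^5)^(-1), (1 − 1/13^5)^(-1), (1 − 1/17^5)^(-1), (1 − 1/19^5)^(-1), (1 − 1/23^5)^(-1), (1 − 1/29^5)^(-1), (1 − 1/31^5)^(-1), (1 − 1/37^5)^(-1), (1 − 1/41^5)^(-1), (1 − 1/43^5)^(-1), (1 − 1/47^5)^(-1) = ∏ p^5 / (p^5 − 1) = 505807800965451248053830657783332590848273750176189703324931155978491/487794643941809531294334436783738741459341109492573787399981389578240.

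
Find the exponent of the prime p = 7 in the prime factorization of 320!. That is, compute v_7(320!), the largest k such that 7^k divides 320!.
v_7(320!) = 51

Legendre's formula: v_p(n!) = Σ_{k ≥ 1} ⌊n / p^k⌋. For p = 7, n = 320, the terms are:
  ⌊320/7^1⌋ = ⌊320/7⌋ = 45
  ⌊320/7^2⌋ = ⌊320/49⌋ = 6
(the next term ⌊320/7^3⌋ = 0, terminating the sum). Summing: v_7(320!) = 45 + 6 = 51.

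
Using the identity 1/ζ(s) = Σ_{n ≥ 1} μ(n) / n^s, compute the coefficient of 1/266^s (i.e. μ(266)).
μ(266) = -1

Factor n = 266 = 2 · 7 · 19. μ(n) = 0 if any exponent ≥ 2 (not squarefree); otherwise μ(n) = (−1)^{ω(n)} where ω(n) is the number of distinct prime factors. Applying: μ(266) = -1.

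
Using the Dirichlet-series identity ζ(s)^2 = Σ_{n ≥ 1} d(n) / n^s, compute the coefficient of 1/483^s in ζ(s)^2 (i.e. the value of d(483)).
d(483) = 8

ζ(s)^2 = (Σ 1/m^s)(Σ 1/k^s). The coefficient of 1/n^s in the product is the number of ordered pairs (m, k) with mk = n, which equals d(n). For n = 483, divisors are [1, 3, 7, 21, 23, 69, 161, 483], so d(483) = 8.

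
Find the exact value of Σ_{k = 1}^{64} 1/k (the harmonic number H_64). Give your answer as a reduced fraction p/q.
H_64 = 623171679694215690971693339/131362987122535807501262400

Direct summation: H_64 = 1 + 1/2 + ... + 1/64. The least common denominator is lcm(1, ..., 64) = 1182266884102822267511361600; over this denominator the numerator is 1182266884102822267511361600 + 591133442051411133755680800 + 394088961367607422503787200 + 295566721025705566877840400 + 236453376820564453502272320 + 197044480683803711251893600 + 168895269157546038215908800 + 147783360512852783438920200 + 131362987122535807501262400 + 118226688410282226751136160 + 107478807645711115228305600 + 98522240341901855625946800 + 90943606469447866731643200 + 84447634578773019107954400 + 78817792273521484500757440 + 73891680256426391719460100 + 69545110829577780441844800 + 65681493561267903750631200 + 62224572847516961447966400 + 59113344205141113375568080 + 56298423052515346071969600 + 53739403822855557614152800 + 51402908004470533370059200 + 49261120170950927812973400 + 47290675364112890700454464 + 45471803234723933365821600 + 43787662374178602500420800 + 42223817289386509553977200 + 40767823589752491983150400 + 39408896136760742250378720 + 38137641422671686048753600 + 36945840128213195859730050 + 35826269215237038409435200 + 34772555414788890220922400 + 33779053831509207643181760 + 32840746780633951875315600 + 31953159029806007230036800 + 31112286423758480723983200 + 30314535489815955577214400 + 29556672102570556687784040 + 28835777661044445549057600 + 28149211526257673035984800 + 27494578700065634128171200 + 26869701911427778807076400 + 26272597424507161500252480 + 25701454002235266685029600 + 25154614555379197181092800 + 24630560085475463906486700 + 24127895593935148316558400 + 23645337682056445350227232 + 23181703609859260147281600 + 22735901617361966682910800 + 22306922341562684292667200 + 21893831187089301250210400 + 21495761529142223045661120 + 21111908644693254776988600 + 20741524282505653815988800 + 20383911794876245991575200 + 20038421764454614703582400 + 19704448068380371125189360 + 19381424329554463401825600 + 19068820711335843024376800 + 18766141017505115357323200 + 18472920064106597929865025 = 5608545117247941218745240051, so H_64 = 5608545117247941218745240051/1182266884102822267511361600; reducing by gcd(5608545117247941218745240051, 1182266884102822267511361600) = 9 gives 623171679694215690971693339/131362987122535807501262400 ≈ 4.74389. (The PNT-adjacent estimate ln(64) + γ ≈ 4.73610 matches within O(1/n).)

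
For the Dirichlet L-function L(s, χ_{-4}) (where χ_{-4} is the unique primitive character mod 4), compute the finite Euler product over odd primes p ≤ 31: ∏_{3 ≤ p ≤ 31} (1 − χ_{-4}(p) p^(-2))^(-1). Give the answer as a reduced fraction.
∏ = 70163108671177093/76623095660544000

The odd primes p ≤ 31 are [3, 5, 7, 11, 13, 17, 19, 23, 29, 31]. For each, χ(p) = 1 if p ≡ 1 mod 4, χ(p) = −1 if p ≡ 3 mod 4. Taking (1 − χ(p)/p^2)^(-1) = p^2/(p^2 − χ(p)): (1 − (-1)/3^2)^(-1) · (1 − (1)/5^2)^(-1) · (1 − (-1)/7^2)^(-1) · (1 − (-1)/11^2)^(-1) · (1 − (1)/13^2)^(-1) · (1 − (1)/17^2)^(-1) · (1 − (-1)/19^2)^(-1) · (1 − (-1)/23^2)^(-1) · (1 − (1)/29^2)^(-1) · (1 − (-1)/31^2)^(-1) = 70163108671177093/76623095660544000.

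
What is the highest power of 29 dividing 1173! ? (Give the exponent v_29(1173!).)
v_29(1173!) = 41

Legendre's formula: v_p(n!) = Σ_{k ≥ 1} ⌊n / p^k⌋. For p = 29, n = 1173, the terms are:
  ⌊1173/29^1⌋ = ⌊1173/29⌋ = 40
  ⌊1173/29^2⌋ = ⌊1173/841⌋ = 1
(the next term ⌊1173/29^3⌋ = 0, terminating the sum). Summing: v_29(1173!) = 40 + 1 = 41.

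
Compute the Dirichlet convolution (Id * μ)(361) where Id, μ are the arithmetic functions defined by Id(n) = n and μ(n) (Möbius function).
(Id * μ)(361) = 342

Divisors of 361: [1, 19, 361]. For each d | 361:
  d = 1: Id(1) · μ(361/1) = 1 · 0 = 0
  d = 19: Id(19) · μ(361/19) = 19 · -1 = -19
  d = 361: Id(361) · μ(361/361) = 361 · 1 = 361
Summing: (Id * μ)(361) = 0 + -19 + 361 = 342.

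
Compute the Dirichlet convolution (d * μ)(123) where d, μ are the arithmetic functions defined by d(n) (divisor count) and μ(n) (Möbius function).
(d * μ)(123) = 1

Divisors of 123: [1, 3, 41, 123]. For each d | 123:
  d = 1: d(1) · μ(123/1) = 1 · 1 = 1
  d = 3: d(3) · μ(123/3) = 2 · -1 = -2
  d = 41: d(41) · μ(123/41) = 2 · -1 = -2
  d = 123: d(123) · μ(123/123) = 4 · 1 = 4
Summing: (d * μ)(123) = 1 + -2 + -2 + 4 = 1.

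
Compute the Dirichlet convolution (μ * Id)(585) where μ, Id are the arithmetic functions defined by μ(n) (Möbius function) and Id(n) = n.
(μ * Id)(585) = 288

Divisors of 585: [1, 3, 5, 9, 13, 15, 39, 45, 65, 117, 195, 585]. For each d | 585:
  d = 1: μ(1) · Id(585/1) = 1 · 585 = 585
  d = 3: μ(3) · Id(585/3) = -1 · 195 = -195
  d = 5: μ(5) · Id(585/5) = -1 · 117 = -117
  d = 9: μ(9) · Id(585/9) = 0 · 65 = 0
  d = 13: μ(13) · Id(585/13) = -1 · 45 = -45
  d = 15: μ(15) · Id(585/15) = 1 · 39 = 39
  d = 39: μ(39) · Id(585/39) = 1 · 15 = 15
  d = 45: μ(45) · Id(585/45) = 0 · 13 = 0
  d = 65: μ(65) · Id(585/65) = 1 · 9 = 9
  d = 117: μ(117) · Id(585/117) = 0 · 5 = 0
  d = 195: μ(195) · Id(585/195) = -1 · 3 = -3
  d = 585: μ(585) · Id(585/585) = 0 · 1 = 0
Summing: (μ * Id)(585) = 585 + -195 + -117 + 0 + -45 + 39 + 15 + 0 + 9 + 0 + -3 + 0 = 288.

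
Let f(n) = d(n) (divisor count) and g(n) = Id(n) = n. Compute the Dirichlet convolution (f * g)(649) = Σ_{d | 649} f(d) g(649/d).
(d * Id)(649) = 793

Divisors of 649: [1, 11, 59, 649]. For each d | 649:
  d = 1: d(1) · Id(649/1) = 1 · 649 = 649
  d = 11: d(11) · Id(649/11) = 2 · 59 = 118
  d = 59: d(59) · Id(649/59) = 2 · 11 = 22
  d = 649: d(649) · Id(649/649) = 4 · 1 = 4
Summing: (d * Id)(649) = 649 + 118 + 22 + 4 = 793.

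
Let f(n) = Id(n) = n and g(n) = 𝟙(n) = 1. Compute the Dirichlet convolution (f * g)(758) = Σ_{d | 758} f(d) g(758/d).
(Id * 𝟙)(758) = 1140

Divisors of 758: [1, 2, 379, 758]. For each d | 758:
  d = 1: Id(1) · 𝟙(758/1) = 1 · 1 = 1
  d = 2: Id(2) · 𝟙(758/2) = 2 · 1 = 2
  d = 379: Id(379) · 𝟙(758/379) = 379 · 1 = 379
  d = 758: Id(758) · 𝟙(758/758) = 758 · 1 = 758
Summing: (Id * 𝟙)(758) = 1 + 2 + 379 + 758 = 1140.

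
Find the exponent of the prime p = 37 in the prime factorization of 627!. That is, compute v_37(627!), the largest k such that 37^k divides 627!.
v_37(627!) = 16

Legendre's formula: v_p(n!) = Σ_{k ≥ 1} ⌊n / p^k⌋. For p = 37, n = 627, the terms are:
  ⌊627/37^1⌋ = ⌊627/37⌋ = 16
(the next term ⌊627/37^2⌋ = 0, terminating the sum). Summing: v_37(627!) = 16 = 16.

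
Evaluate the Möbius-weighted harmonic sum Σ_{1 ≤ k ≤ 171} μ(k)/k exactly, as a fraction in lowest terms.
Σ μ(k)/k = 976794744883260874795165001864511964953389627727401386703595517/962947420735983927056946215901134429196419130606213075415963491270

Values of μ(k) for 1 ≤ k ≤ 171: μ(1) = 1, μ(2) = -1, μ(3) = -1, μ(5) = -1, μ(6) = 1, μ(7) = -1, μ(10) = 1, μ(11) = -1, μ(13) = -1, μ(14) = 1, μ(15) = 1, μ(17) = -1, μ(19) = -1, μ(21) = 1, μ(22) = 1, μ(23) = -1, μ(26) = 1, μ(29) = -1, μ(30) = -1, μ(31) = -1, μ(33) = 1, μ(34) = 1, μ(35) = 1, μ(37) = -1, μ(38) = 1, μ(39) = 1, μ(41) = -1, μ(42) = -1, μ(43) = -1, μ(46) = 1, μ(47) = -1, μ(51) = 1, μ(53) = -1, μ(55) = 1, μ(57) = 1, μ(58) = 1, μ(59) = -1, μ(61) = -1, μ(62) = 1, μ(65) = 1, μ(66) = -1, μ(67) = -1, μ(69) = 1, μ(70) = -1, μ(71) = -1, μ(73) = -1, μ(74) = 1, μ(77) = 1, μ(78) = -1, μ(79) = -1, μ(82) = 1, μ(83) = -1, μ(85) = 1, μ(86) = 1, μ(87) = 1, μ(89) = -1, μ(91) = 1, μ(93) = 1, μ(94) = 1, μ(95) = 1, μ(97) = -1, μ(101) = -1, μ(102) = -1, μ(103) = -1, μ(105) = -1, μ(106) = 1, μ(107) = -1, μ(109) = -1, μ(110) = -1, μ(111) = 1, μ(113) = -1, μ(114) = -1, μ(115) = 1, μ(118) = 1, μ(119) = 1, μ(122) = 1, μ(123) = 1, μ(127) = -1, μ(129) = 1, μ(130) = -1, μ(131) = -1, μ(133) = 1, μ(134) = 1, μ(137) = -1, μ(138) = -1, μ(139) = -1, μ(141) = 1, μ(142) = 1, μ(143) = 1, μ(145) = 1, μ(146) = 1, μ(149) = -1, μ(151) = -1, μ(154) = -1, μ(155) = 1, μ(157) = -1, μ(158) = 1, μ(159) = 1, μ(161) = 1, μ(163) = -1, μ(165) = -1, μ(166) = 1, μ(167) = -1, μ(170) = -1, with μ = 0 on non-squarefree integers. Summing μ(k)/k for k where μ(k) ≠ 0 gives 976794744883260874795165001864511964953389627727401386703595517/962947420735983927056946215901134429196419130606213075415963491270 ≈ 0.0010. (PNT ⟺ this sum → 0 as n → ∞.)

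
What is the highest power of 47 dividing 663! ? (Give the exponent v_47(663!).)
v_47(663!) = 14

Legendre's formula: v_p(n!) = Σ_{k ≥ 1} ⌊n / p^k⌋. For p = 47, n = 663, the terms are:
  ⌊663/47^1⌋ = ⌊663/47⌋ = 14
(the next term ⌊663/47^2⌋ = 0, terminating the sum). Summing: v_47(663!) = 14 = 14.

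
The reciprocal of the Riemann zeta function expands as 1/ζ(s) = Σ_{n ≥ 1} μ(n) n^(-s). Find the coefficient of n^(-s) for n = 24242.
μ(24242) = 1

Factor n = 24242 = 2 · 17 · 23 · 31. μ(n) = 0 if any exponent ≥ 2 (not squarefree); otherwise μ(n) = (−1)^{ω(n)} where ω(n) is the number of distinct prime factors. Applying: μ(24242) = 1.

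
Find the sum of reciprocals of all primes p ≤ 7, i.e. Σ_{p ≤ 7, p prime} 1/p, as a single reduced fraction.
Σ 1/p = 247/210

π(7) = 4, so the primes ≤ 7 are [2, 3, 5, 7]. Summing 1/p over these primes: 247/210 ≈ 1.1762. Mertens estimate ln ln(7) + 0.2615 ≈ 0.9272.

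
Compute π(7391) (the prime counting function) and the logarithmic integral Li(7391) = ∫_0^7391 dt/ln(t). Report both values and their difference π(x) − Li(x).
π(7391) = 938;  Li(7391) ≈ 958.36;  π(x) − Li(x) ≈ -20.36.

Direct count of primes ≤ 7391 gives π(7391) = 938. Numerical evaluation of the logarithmic integral gives Li(7391) ≈ 958.36. The difference π(x) − Li(x) ≈ -20.36 is typically negative for small/moderate x (Li(x) overestimates), though Littlewood's theorem shows this sign changes infinitely often.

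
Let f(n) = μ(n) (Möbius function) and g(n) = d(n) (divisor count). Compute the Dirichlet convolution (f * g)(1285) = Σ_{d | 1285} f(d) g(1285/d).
(μ * d)(1285) = 1

Divisors of 1285: [1, 5, 257, 1285]. For each d | 1285:
  d = 1: μ(1) · d(1285/1) = 1 · 4 = 4
  d = 5: μ(5) · d(1285/5) = -1 · 2 = -2
  d = 257: μ(257) · d(1285/257) = -1 · 2 = -2
  d = 1285: μ(1285) · d(1285/1285) = 1 · 1 = 1
Summing: (μ * d)(1285) = 4 + -2 + -2 + 1 = 1.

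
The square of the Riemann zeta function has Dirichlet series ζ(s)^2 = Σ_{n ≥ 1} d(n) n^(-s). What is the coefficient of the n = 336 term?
d(336) = 20

ζ(s)^2 = (Σ 1/m^s)(Σ 1/k^s). The coefficient of 1/n^s in the product is the number of ordered pairs (m, k) with mk = n, which equals d(n). For n = 336, divisors are [1, 2, 3, 4, 6, 7, 8, 12, 14, 16, 21, 24, 28, 42, 48, 56, 84, 112, 168, 336], so d(336) = 20.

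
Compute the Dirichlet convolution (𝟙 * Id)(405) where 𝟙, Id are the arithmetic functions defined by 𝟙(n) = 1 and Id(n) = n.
(𝟙 * Id)(405) = 726

Divisors of 405: [1, 3, 5, 9, 15, 27, 45, 81, 135, 405]. For each d | 405:
  d = 1: 𝟙(1) · Id(405/1) = 1 · 405 = 405
  d = 3: 𝟙(3) · Id(405/3) = 1 · 135 = 135
  d = 5: 𝟙(5) · Id(405/5) = 1 · 81 = 81
  d = 9: 𝟙(9) · Id(405/9) = 1 · 45 = 45
  d = 15: 𝟙(15) · Id(405/15) = 1 · 27 = 27
  d = 27: 𝟙(27) · Id(405/27) = 1 · 15 = 15
  d = 45: 𝟙(45) · Id(405/45) = 1 · 9 = 9
  d = 81: 𝟙(81) · Id(405/81) = 1 · 5 = 5
  d = 135: 𝟙(135) · Id(405/135) = 1 · 3 = 3
  d = 405: 𝟙(405) · Id(405/405) = 1 · 1 = 1
Summing: (𝟙 * Id)(405) = 405 + 135 + 81 + 45 + 27 + 15 + 9 + 5 + 3 + 1 = 726.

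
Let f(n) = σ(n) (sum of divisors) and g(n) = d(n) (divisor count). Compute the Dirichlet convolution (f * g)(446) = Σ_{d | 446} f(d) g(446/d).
(σ * d)(446) = 1130

Divisors of 446: [1, 2, 223, 446]. For each d | 446:
  d = 1: σ(1) · d(446/1) = 1 · 4 = 4
  d = 2: σ(2) · d(446/2) = 3 · 2 = 6
  d = 223: σ(223) · d(446/223) = 224 · 2 = 448
  d = 446: σ(446) · d(446/446) = 672 · 1 = 672
Summing: (σ * d)(446) = 4 + 6 + 448 + 672 = 1130.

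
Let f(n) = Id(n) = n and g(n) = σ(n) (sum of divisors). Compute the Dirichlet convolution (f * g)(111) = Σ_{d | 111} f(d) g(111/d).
(Id * σ)(111) = 525

Divisors of 111: [1, 3, 37, 111]. For each d | 111:
  d = 1: Id(1) · σ(111/1) = 1 · 152 = 152
  d = 3: Id(3) · σ(111/3) = 3 · 38 = 114
  d = 37: Id(37) · σ(111/37) = 37 · 4 = 148
  d = 111: Id(111) · σ(111/111) = 111 · 1 = 111
Summing: (Id * σ)(111) = 152 + 114 + 148 + 111 = 525.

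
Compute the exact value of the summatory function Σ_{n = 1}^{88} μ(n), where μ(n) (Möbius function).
Σ_{n ≤ 88} μ(n) = -1

Compute μ(n) for each 1 ≤ n ≤ 88: μ(1) = 1, μ(2) = -1, μ(3) = -1, μ(4) = 0, μ(5) = -1, μ(6) = 1, μ(7) = -1, μ(8) = 0, μ(9) = 0, μ(10) = 1, μ(11) = -1, μ(12) = 0, μ(13) = -1, μ(14) = 1, μ(15) = 1, μ(16) = 0, μ(17) = -1, μ(18) = 0, μ(19) = -1, μ(20) = 0, μ(21) = 1, μ(22) = 1, μ(23) = -1, μ(24) = 0, μ(25) = 0, μ(26) = 1, μ(27) = 0, μ(28) = 0, μ(29) = -1, μ(30) = -1, μ(31) = -1, μ(32) = 0, μ(33) = 1, μ(34) = 1, μ(35) = 1, μ(36) = 0, μ(37) = -1, μ(38) = 1, μ(39) = 1, μ(40) = 0, μ(41) = -1, μ(42) = -1, μ(43) = -1, μ(44) = 0, μ(45) = 0, μ(46) = 1, μ(47) = -1, μ(48) = 0, μ(49) = 0, μ(50) = 0, μ(51) = 1, μ(52) = 0, μ(53) = -1, μ(54) = 0, μ(55) = 1, μ(56) = 0, μ(57) = 1, μ(58) = 1, μ(59) = -1, μ(60) = 0, μ(61) = -1, μ(62) = 1, μ(63) = 0, μ(64) = 0, μ(65) = 1, μ(66) = -1, μ(67) = -1, μ(68) = 0, μ(69) = 1, μ(70) = -1, μ(71) = -1, μ(72) = 0, μ(73) = -1, μ(74) = 1, μ(75) = 0, μ(76) = 0, μ(77) = 1, μ(78) = -1, μ(79) = -1, μ(80) = 0, μ(81) = 0, μ(82) = 1, μ(83) = -1, μ(84) = 0, μ(85) = 1, μ(86) = 1, μ(87) = 1, μ(88) = 0. Summing all 88 values: -1. (Mertens function M(x) = Σ_{n ≤ x} μ(n); on average M(x) should be small (PNT ⟺ M(x) = o(x)).)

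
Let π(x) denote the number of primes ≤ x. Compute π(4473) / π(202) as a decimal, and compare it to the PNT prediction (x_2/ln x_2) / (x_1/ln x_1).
π(4473)/π(202) = 607/46 ≈ 13.1957;  PNT prediction ≈ 13.9836.

π(202) = 46 and π(4473) = 607, so π(4473)/π(202) ≈ 13.1957. The PNT-predicted ratio is (4473/ln(4473)) / (202/ln(202)) ≈ 13.9836. The two agree to within a few percent, as expected.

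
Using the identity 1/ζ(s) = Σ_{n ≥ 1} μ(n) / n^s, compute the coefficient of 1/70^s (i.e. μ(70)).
μ(70) = -1

Factor n = 70 = 2 · 5 · 7. μ(n) = 0 if any exponent ≥ 2 (not squarefree); otherwise μ(n) = (−1)^{ω(n)} where ω(n) is the number of distinct prime factors. Applying: μ(70) = -1.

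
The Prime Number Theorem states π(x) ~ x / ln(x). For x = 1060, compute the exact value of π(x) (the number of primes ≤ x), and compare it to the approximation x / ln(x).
π(1060) = 177;  x/ln(x) ≈ 152.17;  relative error ≈ 14.03%.

Directly count primes up to 1060: π(1060) = 177. The PNT approximation gives 1060/ln(1060) ≈ 1060/6.96602 ≈ 152.17. Relative error (π(x) − x/ln(x)) / π(x) ≈ 14.03%; the approximation is known to undercount slightly (Li(x) is a better estimate).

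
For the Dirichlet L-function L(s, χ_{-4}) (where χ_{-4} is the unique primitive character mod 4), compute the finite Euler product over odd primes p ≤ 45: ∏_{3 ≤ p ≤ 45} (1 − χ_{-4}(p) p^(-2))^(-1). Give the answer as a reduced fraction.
∏ = 11477831542914938630143/12524769798782976000000

The odd primes p ≤ 45 are [3, 5, 7, 11, 13, 17, 19, 23, 29, 31, 37, 41, 43]. For each, χ(p) = 1 if p ≡ 1 mod 4, χ(p) = −1 if p ≡ 3 mod 4. Taking (1 − χ(p)/p^2)^(-1) = p^2/(p^2 − χ(p)): (1 − (-1)/3^2)^(-1) · (1 − (1)/5^2)^(-1) · (1 − (-1)/7^2)^(-1) · (1 − (-1)/11^2)^(-1) · (1 − (1)/13^2)^(-1) · (1 − (1)/17^2)^(-1) · (1 − (-1)/19^2)^(-1) · (1 − (-1)/23^2)^(-1) · (1 − (1)/29^2)^(-1) · (1 − (-1)/31^2)^(-1) · (1 − (1)/37^2)^(-1) · (1 − (1)/41^2)^(-1) · (1 − (-1)/43^2)^(-1) = 11477831542914938630143/12524769798782976000000.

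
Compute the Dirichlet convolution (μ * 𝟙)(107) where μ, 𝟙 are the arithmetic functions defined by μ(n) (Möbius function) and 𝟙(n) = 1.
(μ * 𝟙)(107) = 0

Divisors of 107: [1, 107]. For each d | 107:
  d = 1: μ(1) · 𝟙(107/1) = 1 · 1 = 1
  d = 107: μ(107) · 𝟙(107/107) = -1 · 1 = -1
Summing: (μ * 𝟙)(107) = 1 + -1 = 0.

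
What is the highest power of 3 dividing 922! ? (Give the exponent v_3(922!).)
v_3(922!) = 458

Legendre's formula: v_p(n!) = Σ_{k ≥ 1} ⌊n / p^k⌋. For p = 3, n = 922, the terms are:
  ⌊922/3^1⌋ = ⌊922/3⌋ = 307
  ⌊922/3^2⌋ = ⌊922/9⌋ = 102
  ⌊922/3^3⌋ = ⌊922/27⌋ = 34
  ⌊922/3^4⌋ = ⌊922/81⌋ = 11
  ⌊922/3^5⌋ = ⌊922/243⌋ = 3
  ⌊922/3^6⌋ = ⌊922/729⌋ = 1
(the next term ⌊922/3^7⌋ = 0, terminating the sum). Summing: v_3(922!) = 307 + 102 + 34 + 11 + 3 + 1 = 458.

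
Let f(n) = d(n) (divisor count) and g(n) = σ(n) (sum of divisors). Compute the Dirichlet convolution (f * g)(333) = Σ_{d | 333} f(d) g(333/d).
(d * σ)(333) = 960

Divisors of 333: [1, 3, 9, 37, 111, 333]. For each d | 333:
  d = 1: d(1) · σ(333/1) = 1 · 494 = 494
  d = 3: d(3) · σ(333/3) = 2 · 152 = 304
  d = 9: d(9) · σ(333/9) = 3 · 38 = 114
  d = 37: d(37) · σ(333/37) = 2 · 13 = 26
  d = 111: d(111) · σ(333/111) = 4 · 4 = 16
  d = 333: d(333) · σ(333/333) = 6 · 1 = 6
Summing: (d * σ)(333) = 494 + 304 + 114 + 26 + 16 + 6 = 960.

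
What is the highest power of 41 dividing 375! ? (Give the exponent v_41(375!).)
v_41(375!) = 9

Legendre's formula: v_p(n!) = Σ_{k ≥ 1} ⌊n / p^k⌋. For p = 41, n = 375, the terms are:
  ⌊375/41^1⌋ = ⌊375/41⌋ = 9
(the next term ⌊375/41^2⌋ = 0, terminating the sum). Summing: v_41(375!) = 9 = 9.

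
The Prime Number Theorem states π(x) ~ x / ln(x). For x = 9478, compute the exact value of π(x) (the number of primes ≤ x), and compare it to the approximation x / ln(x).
π(9478) = 1174;  x/ln(x) ≈ 1035.09;  relative error ≈ 11.83%.

Directly count primes up to 9478: π(9478) = 1174. The PNT approximation gives 9478/ln(9478) ≈ 9478/9.15673 ≈ 1035.09. Relative error (π(x) − x/ln(x)) / π(x) ≈ 11.83%; the approximation is known to undercount slightly (Li(x) is a better estimate).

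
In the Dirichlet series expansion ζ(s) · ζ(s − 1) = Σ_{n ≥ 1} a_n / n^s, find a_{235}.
σ(235) = 288

In the product (Σ m^0/m^s)(Σ k / k^s) = Σ (Σ_{d | n} d) / n^s, the coefficient of 1/n^s is σ(n) = Σ_{d | n} d. For n = 235, divisors are [1, 5, 47, 235]; summing: σ(235) = 288.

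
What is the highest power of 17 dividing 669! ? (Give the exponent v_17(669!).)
v_17(669!) = 41

Legendre's formula: v_p(n!) = Σ_{k ≥ 1} ⌊n / p^k⌋. For p = 17, n = 669, the terms are:
  ⌊669/17^1⌋ = ⌊669/17⌋ = 39
  ⌊669/17^2⌋ = ⌊669/289⌋ = 2
(the next term ⌊669/17^3⌋ = 0, terminating the sum). Summing: v_17(669!) = 39 + 2 = 41.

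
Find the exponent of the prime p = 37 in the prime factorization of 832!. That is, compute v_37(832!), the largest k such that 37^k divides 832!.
v_37(832!) = 22

Legendre's formula: v_p(n!) = Σ_{k ≥ 1} ⌊n / p^k⌋. For p = 37, n = 832, the terms are:
  ⌊832/37^1⌋ = ⌊832/37⌋ = 22
(the next term ⌊832/37^2⌋ = 0, terminating the sum). Summing: v_37(832!) = 22 = 22.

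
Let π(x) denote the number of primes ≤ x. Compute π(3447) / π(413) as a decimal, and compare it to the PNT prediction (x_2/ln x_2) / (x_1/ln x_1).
π(3447)/π(413) = 481/80 ≈ 6.0125;  PNT prediction ≈ 6.1721.

π(413) = 80 and π(3447) = 481, so π(3447)/π(413) ≈ 6.0125. The PNT-predicted ratio is (3447/ln(3447)) / (413/ln(413)) ≈ 6.1721. The two agree to within a few percent, as expected.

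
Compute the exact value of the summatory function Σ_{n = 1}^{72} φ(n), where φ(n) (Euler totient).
Σ_{n ≤ 72} φ(n) = 1588

Compute φ(n) for each 1 ≤ n ≤ 72: φ(1) = 1, φ(2) = 1, φ(3) = 2, φ(4) = 2, φ(5) = 4, φ(6) = 2, φ(7) = 6, φ(8) = 4, φ(9) = 6, φ(10) = 4, φ(11) = 10, φ(12) = 4, φ(13) = 12, φ(14) = 6, φ(15) = 8, φ(16) = 8, φ(17) = 16, φ(18) = 6, φ(19) = 18, φ(20) = 8, φ(21) = 12, φ(22) = 10, φ(23) = 22, φ(24) = 8, φ(25) = 20, φ(26) = 12, φ(27) = 18, φ(28) = 12, φ(29) = 28, φ(30) = 8, φ(31) = 30, φ(32) = 16, φ(33) = 20, φ(34) = 16, φ(35) = 24, φ(36) = 12, φ(37) = 36, φ(38) = 18, φ(39) = 24, φ(40) = 16, φ(41) = 40, φ(42) = 12, φ(43) = 42, φ(44) = 20, φ(45) = 24, φ(46) = 22, φ(47) = 46, φ(48) = 16, φ(49) = 42, φ(50) = 20, φ(51) = 32, φ(52) = 24, φ(53) = 52, φ(54) = 18, φ(55) = 40, φ(56) = 24, φ(57) = 36, φ(58) = 28, φ(59) = 58, φ(60) = 16, φ(61) = 60, φ(62) = 30, φ(63) = 36, φ(64) = 32, φ(65) = 48, φ(66) = 20, φ(67) = 66, φ(68) = 32, φ(69) = 44, φ(70) = 24, φ(71) = 70, φ(72) = 24. Summing all 72 values: 1588. (Average order: Σ_{n ≤ x} φ(n) ~ (3/π²) x². For x = 72, (3/π²)·72² ≈ 1575.75.)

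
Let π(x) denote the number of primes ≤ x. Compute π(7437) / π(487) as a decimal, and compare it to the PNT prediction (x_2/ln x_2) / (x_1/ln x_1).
π(7437)/π(487) = 942/93 ≈ 10.1290;  PNT prediction ≈ 10.6012.

π(487) = 93 and π(7437) = 942, so π(7437)/π(487) ≈ 10.1290. The PNT-predicted ratio is (7437/ln(7437)) / (487/ln(487)) ≈ 10.6012. The two agree to within a few percent, as expected.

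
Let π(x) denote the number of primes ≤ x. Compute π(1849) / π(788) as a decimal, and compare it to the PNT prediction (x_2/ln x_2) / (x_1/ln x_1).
π(1849)/π(788) = 283/138 ≈ 2.0507;  PNT prediction ≈ 2.0804.

π(788) = 138 and π(1849) = 283, so π(1849)/π(788) ≈ 2.0507. The PNT-predicted ratio is (1849/ln(1849)) / (788/ln(788)) ≈ 2.0804. The two agree to within a few percent, as expected.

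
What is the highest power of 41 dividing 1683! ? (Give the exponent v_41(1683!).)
v_41(1683!) = 42

Legendre's formula: v_p(n!) = Σ_{k ≥ 1} ⌊n / p^k⌋. For p = 41, n = 1683, the terms are:
  ⌊1683/41^1⌋ = ⌊1683/41⌋ = 41
  ⌊1683/41^2⌋ = ⌊1683/1681⌋ = 1
(the next term ⌊1683/41^3⌋ = 0, terminating the sum). Summing: v_41(1683!) = 41 + 1 = 42.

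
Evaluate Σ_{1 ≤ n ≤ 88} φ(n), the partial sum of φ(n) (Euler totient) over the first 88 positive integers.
Σ_{n ≤ 88} φ(n) = 2368

Compute φ(n) for each 1 ≤ n ≤ 88: φ(1) = 1, φ(2) = 1, φ(3) = 2, φ(4) = 2, φ(5) = 4, φ(6) = 2, φ(7) = 6, φ(8) = 4, φ(9) = 6, φ(10) = 4, φ(11) = 10, φ(12) = 4, φ(13) = 12, φ(14) = 6, φ(15) = 8, φ(16) = 8, φ(17) = 16, φ(18) = 6, φ(19) = 18, φ(20) = 8, φ(21) = 12, φ(22) = 10, φ(23) = 22, φ(24) = 8, φ(25) = 20, φ(26) = 12, φ(27) = 18, φ(28) = 12, φ(29) = 28, φ(30) = 8, φ(31) = 30, φ(32) = 16, φ(33) = 20, φ(34) = 16, φ(35) = 24, φ(36) = 12, φ(37) = 36, φ(38) = 18, φ(39) = 24, φ(40) = 16, φ(41) = 40, φ(42) = 12, φ(43) = 42, φ(44) = 20, φ(45) = 24, φ(46) = 22, φ(47) = 46, φ(48) = 16, φ(49) = 42, φ(50) = 20, φ(51) = 32, φ(52) = 24, φ(53) = 52, φ(54) = 18, φ(55) = 40, φ(56) = 24, φ(57) = 36, φ(58) = 28, φ(59) = 58, φ(60) = 16, φ(61) = 60, φ(62) = 30, φ(63) = 36, φ(64) = 32, φ(65) = 48, φ(66) = 20, φ(67) = 66, φ(68) = 32, φ(69) = 44, φ(70) = 24, φ(71) = 70, φ(72) = 24, φ(73) = 72, φ(74) = 36, φ(75) = 40, φ(76) = 36, φ(77) = 60, φ(78) = 24, φ(79) = 78, φ(80) = 32, φ(81) = 54, φ(82) = 40, φ(83) = 82, φ(84) = 24, φ(85) = 64, φ(86) = 42, φ(87) = 56, φ(88) = 40. Summing all 88 values: 2368. (Average order: Σ_{n ≤ x} φ(n) ~ (3/π²) x². For x = 88, (3/π²)·88² ≈ 2353.89.)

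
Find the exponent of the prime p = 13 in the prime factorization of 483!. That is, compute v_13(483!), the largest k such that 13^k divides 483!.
v_13(483!) = 39

Legendre's formula: v_p(n!) = Σ_{k ≥ 1} ⌊n / p^k⌋. For p = 13, n = 483, the terms are:
  ⌊483/13^1⌋ = ⌊483/13⌋ = 37
  ⌊483/13^2⌋ = ⌊483/169⌋ = 2
(the next term ⌊483/13^3⌋ = 0, terminating the sum). Summing: v_13(483!) = 37 + 2 = 39.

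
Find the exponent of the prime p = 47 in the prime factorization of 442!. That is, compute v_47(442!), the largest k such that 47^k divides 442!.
v_47(442!) = 9

Legendre's formula: v_p(n!) = Σ_{k ≥ 1} ⌊n / p^k⌋. For p = 47, n = 442, the terms are:
  ⌊442/47^1⌋ = ⌊442/47⌋ = 9
(the next term ⌊442/47^2⌋ = 0, terminating the sum). Summing: v_47(442!) = 9 = 9.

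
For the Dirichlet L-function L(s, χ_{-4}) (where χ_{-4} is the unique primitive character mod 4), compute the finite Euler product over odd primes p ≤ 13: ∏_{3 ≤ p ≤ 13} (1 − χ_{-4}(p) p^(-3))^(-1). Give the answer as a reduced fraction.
∏ = 17910767875/18484721664

The odd primes p ≤ 13 are [3, 5, 7, 11, 13]. For each, χ(p) = 1 if p ≡ 1 mod 4, χ(p) = −1 if p ≡ 3 mod 4. Taking (1 − χ(p)/p^3)^(-1) = p^3/(p^3 − χ(p)): (1 − (-1)/3^3)^(-1) · (1 − (1)/5^3)^(-1) · (1 − (-1)/7^3)^(-1) · (1 − (-1)/11^3)^(-1) · (1 − (1)/13^3)^(-1) = 17910767875/18484721664.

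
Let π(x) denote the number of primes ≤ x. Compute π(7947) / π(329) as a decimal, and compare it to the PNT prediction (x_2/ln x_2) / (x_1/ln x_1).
π(7947)/π(329) = 1003/66 ≈ 15.1970;  PNT prediction ≈ 15.5897.

π(329) = 66 and π(7947) = 1003, so π(7947)/π(329) ≈ 15.1970. The PNT-predicted ratio is (7947/ln(7947)) / (329/ln(329)) ≈ 15.5897. The two agree to within a few percent, as expected.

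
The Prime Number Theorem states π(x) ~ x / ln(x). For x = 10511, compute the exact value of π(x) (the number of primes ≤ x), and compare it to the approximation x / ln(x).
π(10511) = 1285;  x/ln(x) ≈ 1135.08;  relative error ≈ 11.67%.

Directly count primes up to 10511: π(10511) = 1285. The PNT approximation gives 10511/ln(10511) ≈ 10511/9.26018 ≈ 1135.08. Relative error (π(x) − x/ln(x)) / π(x) ≈ 11.67%; the approximation is known to undercount slightly (Li(x) is a better estimate).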